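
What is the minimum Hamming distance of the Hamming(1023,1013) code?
d_min = 3 (every single-error-correcting Hamming code has d_min = 3).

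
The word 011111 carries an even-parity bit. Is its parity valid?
Sum of all bits: 0+1+1+1+1+1 = 5; 5 mod 2 = 1. Result is 1 → parity error detected.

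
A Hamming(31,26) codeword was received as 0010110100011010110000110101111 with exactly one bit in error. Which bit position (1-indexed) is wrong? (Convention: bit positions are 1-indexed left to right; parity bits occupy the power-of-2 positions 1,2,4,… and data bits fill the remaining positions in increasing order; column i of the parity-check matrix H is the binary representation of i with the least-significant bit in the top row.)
Syndrome s = H · r^T (mod 2), r = 0010110100011010110000110101111:
  s[0] = (1010101010101010101010101010101)·(0010110100011010110000110101111) mod 2 = 0+0+1+0+1+0+0+0+0+0+0+0+1+0+1+0+1+0+0+0+0+0+1+0+0+0+0+0+1+0+1 mod 2 = 0
  s[1] = (0110011001100110011001100110011)·(0010110100011010110000110101111) mod 2 = 0+0+1+0+0+1+0+0+0+0+0+0+0+0+1+0+0+1+0+0+0+0+1+0+0+1+0+0+0+1+1 mod 2 = 0
  s[2] = (0001111000011110000111100001111)·(0010110100011010110000110101111) mod 2 = 0+0+0+0+1+1+0+0+0+0+0+1+1+0+1+0+0+0+0+0+0+0+1+0+0+0+0+1+1+1+1 mod 2 = 0
  s[3] = (0000000111111110000000011111111)·(0010110100011010110000110101111) mod 2 = 0+0+0+0+0+0+0+1+0+0+0+1+1+0+1+0+0+0+0+0+0+0+0+1+0+1+0+1+1+1+1 mod 2 = 0
  s[4] = (0000000000000001111111111111111)·(0010110100011010110000110101111) mod 2 = 0+0+0+0+0+0+0+0+0+0+0+0+0+0+0+0+1+1+0+0+0+0+1+1+0+1+0+1+1+1+1 mod 2 = 1
Syndrome = 00001
Column i of H is the binary representation of i, so the syndrome is the binary index of the flipped bit.
Read s = 00001 with s[0] as LSB: 0·2^0 + 0·2^1 + 0·2^2 + 0·2^3 + 1·2^4 = 16.
Error is at bit position 16.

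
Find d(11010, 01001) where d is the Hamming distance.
XOR = 10011, count of 1s = 3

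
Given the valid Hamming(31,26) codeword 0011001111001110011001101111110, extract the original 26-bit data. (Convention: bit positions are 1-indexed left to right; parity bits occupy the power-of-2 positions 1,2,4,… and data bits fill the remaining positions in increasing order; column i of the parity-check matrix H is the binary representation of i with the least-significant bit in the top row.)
Parity bits occupy power-of-2 positions; data bits are at positions {3,5,6,7,9,10,11,12,13,14,15,17,18,19,20,21,22,23,24,25,26,27,28,29,30,31} (1-indexed).
Extract: c[3]=1 c[5]=0 c[6]=0 c[7]=1 c[9]=1 c[10]=1 c[11]=0 c[12]=0 c[13]=1 c[14]=1 c[15]=1 c[17]=0 c[18]=1 c[19]=1 c[20]=0 c[21]=0 c[22]=1 c[23]=1 c[24]=0 c[25]=1 c[26]=1 c[27]=1 c[28]=1 c[29]=1 c[30]=1 c[31]=0
Data = 10011100111011001101111110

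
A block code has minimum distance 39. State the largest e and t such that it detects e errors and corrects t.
(a) Detection requires d_min ≥ e+1, so e ≤ d_min − 1 = 38.
(b) Correction requires d_min ≥ 2t+1, so t ≤ ⌊(d_min − 1)/2⌋ = ⌊38/2⌋ = 19.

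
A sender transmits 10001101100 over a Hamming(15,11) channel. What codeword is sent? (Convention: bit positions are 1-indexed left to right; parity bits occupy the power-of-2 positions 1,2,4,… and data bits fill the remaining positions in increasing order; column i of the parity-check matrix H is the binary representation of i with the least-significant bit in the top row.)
Codeword c = d · G (mod 2), d = 10001101100:
  c[0] = d·G[:,0] = (10001101100)·(11011010101) mod 2 = 1+0+0+0+1+0+0+0+1+0+0 mod 2 = 1
  c[1] = d·G[:,1] = (10001101100)·(10110110011) mod 2 = 1+0+0+0+0+1+0+0+0+0+0 mod 2 = 0
  c[2] = d·G[:,2] = (10001101100)·(10000000000) mod 2 = 1+0+0+0+0+0+0+0+0+0+0 mod 2 = 1
  c[3] = d·G[:,3] = (10001101100)·(01110001111) mod 2 = 0+0+0+0+0+0+0+1+1+0+0 mod 2 = 0
  c[4] = d·G[:,4] = (10001101100)·(01000000000) mod 2 = 0+0+0+0+0+0+0+0+0+0+0 mod 2 = 0
  c[5] = d·G[:,5] = (10001101100)·(00100000000) mod 2 = 0+0+0+0+0+0+0+0+0+0+0 mod 2 = 0
  c[6] = d·G[:,6] = (10001101100)·(00010000000) mod 2 = 0+0+0+0+0+0+0+0+0+0+0 mod 2 = 0
  c[7] = d·G[:,7] = (10001101100)·(00001111111) mod 2 = 0+0+0+0+1+1+0+1+1+0+0 mod 2 = 0
  c[8] = d·G[:,8] = (10001101100)·(00001000000) mod 2 = 0+0+0+0+1+0+0+0+0+0+0 mod 2 = 1
  c[9] = d·G[:,9] = (10001101100)·(00000100000) mod 2 = 0+0+0+0+0+1+0+0+0+0+0 mod 2 = 1
  c[10] = d·G[:,10] = (10001101100)·(00000010000) mod 2 = 0+0+0+0+0+0+0+0+0+0+0 mod 2 = 0
  c[11] = d·G[:,11] = (10001101100)·(00000001000) mod 2 = 0+0+0+0+0+0+0+1+0+0+0 mod 2 = 1
  c[12] = d·G[:,12] = (10001101100)·(00000000100) mod 2 = 0+0+0+0+0+0+0+0+1+0+0 mod 2 = 1
  c[13] = d·G[:,13] = (10001101100)·(00000000010) mod 2 = 0+0+0+0+0+0+0+0+0+0+0 mod 2 = 0
  c[14] = d·G[:,14] = (10001101100)·(00000000001) mod 2 = 0+0+0+0+0+0+0+0+0+0+0 mod 2 = 0
Codeword = 101000001101100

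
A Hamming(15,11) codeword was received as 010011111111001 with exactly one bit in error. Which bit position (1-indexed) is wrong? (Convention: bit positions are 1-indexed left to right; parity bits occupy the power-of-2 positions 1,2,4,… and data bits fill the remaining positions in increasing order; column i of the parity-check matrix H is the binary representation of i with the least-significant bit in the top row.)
Syndrome s = H · r^T (mod 2), r = 010011111111001:
  s[0] = (101010101010101)·(010011111111001) mod 2 = 0+0+0+0+1+0+1+0+1+0+1+0+0+0+1 mod 2 = 1
  s[1] = (011001100110011)·(010011111111001) mod 2 = 0+1+0+0+0+1+1+0+0+1+1+0+0+0+1 mod 2 = 0
  s[2] = (000111100001111)·(010011111111001) mod 2 = 0+0+0+0+1+1+1+0+0+0+0+1+0+0+1 mod 2 = 1
  s[3] = (000000011111111)·(010011111111001) mod 2 = 0+0+0+0+0+0+0+1+1+1+1+1+0+0+1 mod 2 = 0
Syndrome = 1010
Column i of H is the binary representation of i, so the syndrome is the binary index of the flipped bit.
Read s = 1010 with s[0] as LSB: 1·2^0 + 0·2^1 + 1·2^2 + 0·2^3 = 5.
Error is at bit position 5.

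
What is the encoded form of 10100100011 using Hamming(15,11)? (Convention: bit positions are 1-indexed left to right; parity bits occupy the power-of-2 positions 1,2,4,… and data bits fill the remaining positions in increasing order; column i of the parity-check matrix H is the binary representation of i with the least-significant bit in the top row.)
Codeword c = d · G (mod 2), d = 10100100011:
  c[0] = d·G[:,0] = (10100100011)·(11011010101) mod 2 = 1+0+0+0+0+0+0+0+0+0+1 mod 2 = 0
  c[1] = d·G[:,1] = (10100100011)·(10110110011) mod 2 = 1+0+1+0+0+1+0+0+0+1+1 mod 2 = 1
  c[2] = d·G[:,2] = (10100100011)·(10000000000) mod 2 = 1+0+0+0+0+0+0+0+0+0+0 mod 2 = 1
  c[3] = d·G[:,3] = (10100100011)·(01110001111) mod 2 = 0+0+1+0+0+0+0+0+0+1+1 mod 2 = 1
  c[4] = d·G[:,4] = (10100100011)·(01000000000) mod 2 = 0+0+0+0+0+0+0+0+0+0+0 mod 2 = 0
  c[5] = d·G[:,5] = (10100100011)·(00100000000) mod 2 = 0+0+1+0+0+0+0+0+0+0+0 mod 2 = 1
  c[6] = d·G[:,6] = (10100100011)·(00010000000) mod 2 = 0+0+0+0+0+0+0+0+0+0+0 mod 2 = 0
  c[7] = d·G[:,7] = (10100100011)·(00001111111) mod 2 = 0+0+0+0+0+1+0+0+0+1+1 mod 2 = 1
  c[8] = d·G[:,8] = (10100100011)·(00001000000) mod 2 = 0+0+0+0+0+0+0+0+0+0+0 mod 2 = 0
  c[9] = d·G[:,9] = (10100100011)·(00000100000) mod 2 = 0+0+0+0+0+1+0+0+0+0+0 mod 2 = 1
  c[10] = d·G[:,10] = (10100100011)·(00000010000) mod 2 = 0+0+0+0+0+0+0+0+0+0+0 mod 2 = 0
  c[11] = d·G[:,11] = (10100100011)·(00000001000) mod 2 = 0+0+0+0+0+0+0+0+0+0+0 mod 2 = 0
  c[12] = d·G[:,12] = (10100100011)·(00000000100) mod 2 = 0+0+0+0+0+0+0+0+0+0+0 mod 2 = 0
  c[13] = d·G[:,13] = (10100100011)·(00000000010) mod 2 = 0+0+0+0+0+0+0+0+0+1+0 mod 2 = 1
  c[14] = d·G[:,14] = (10100100011)·(00000000001) mod 2 = 0+0+0+0+0+0+0+0+0+0+1 mod 2 = 1
Codeword = 011101010100011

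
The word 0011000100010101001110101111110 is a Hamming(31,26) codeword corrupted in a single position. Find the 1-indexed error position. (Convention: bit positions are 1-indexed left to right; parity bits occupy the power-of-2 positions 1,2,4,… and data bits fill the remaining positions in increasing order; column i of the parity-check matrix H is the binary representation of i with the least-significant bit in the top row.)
Syndrome s = H · r^T (mod 2), r = 0011000100010101001110101111110:
  s[0] = (1010101010101010101010101010101)·(0011000100010101001110101111110) mod 2 = 0+0+1+0+0+0+0+0+0+0+0+0+0+0+0+0+0+0+1+0+1+0+1+0+1+0+1+0+1+0+0 mod 2 = 1
  s[1] = (0110011001100110011001100110011)·(0011000100010101001110101111110) mod 2 = 0+0+1+0+0+0+0+0+0+0+0+0+0+1+0+0+0+0+1+0+0+0+1+0+0+1+1+0+0+1+0 mod 2 = 1
  s[2] = (0001111000011110000111100001111)·(0011000100010101001110101111110) mod 2 = 0+0+0+1+0+0+0+0+0+0+0+1+0+1+0+0+0+0+0+1+1+0+1+0+0+0+0+1+1+1+0 mod 2 = 1
  s[3] = (0000000111111110000000011111111)·(0011000100010101001110101111110) mod 2 = 0+0+0+0+0+0+0+1+0+0+0+1+0+1+0+0+0+0+0+0+0+0+0+0+1+1+1+1+1+1+0 mod 2 = 1
  s[4] = (0000000000000001111111111111111)·(0011000100010101001110101111110) mod 2 = 0+0+0+0+0+0+0+0+0+0+0+0+0+0+0+1+0+0+1+1+1+0+1+0+1+1+1+1+1+1+0 mod 2 = 1
Syndrome = 11111
Column i of H is the binary representation of i, so the syndrome is the binary index of the flipped bit.
Read s = 11111 with s[0] as LSB: 1·2^0 + 1·2^1 + 1·2^2 + 1·2^3 + 1·2^4 = 31.
Error is at bit position 31.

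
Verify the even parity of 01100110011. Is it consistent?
Sum of all bits: 0+1+1+0+0+1+1+0+0+1+1 = 6; 6 mod 2 = 0. Result is 0 → valid parity.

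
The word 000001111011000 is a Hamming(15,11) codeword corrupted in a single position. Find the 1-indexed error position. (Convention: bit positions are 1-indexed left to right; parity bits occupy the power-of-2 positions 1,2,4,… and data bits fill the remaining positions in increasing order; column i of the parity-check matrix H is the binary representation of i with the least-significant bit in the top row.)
Syndrome s = H · r^T (mod 2), r = 000001111011000:
  s[0] = (101010101010101)·(000001111011000) mod 2 = 0+0+0+0+0+0+1+0+1+0+1+0+0+0+0 mod 2 = 1
  s[1] = (011001100110011)·(000001111011000) mod 2 = 0+0+0+0+0+1+1+0+0+0+1+0+0+0+0 mod 2 = 1
  s[2] = (000111100001111)·(000001111011000) mod 2 = 0+0+0+0+0+1+1+0+0+0+0+1+0+0+0 mod 2 = 1
  s[3] = (000000011111111)·(000001111011000) mod 2 = 0+0+0+0+0+0+0+1+1+0+1+1+0+0+0 mod 2 = 0
Syndrome = 1110
Column i of H is the binary representation of i, so the syndrome is the binary index of the flipped bit.
Read s = 1110 with s[0] as LSB: 1·2^0 + 1·2^1 + 1·2^2 + 0·2^3 = 7.
Error is at bit position 7.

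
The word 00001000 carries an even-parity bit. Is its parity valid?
Sum of all bits: 0+0+0+0+1+0+0+0 = 1; 1 mod 2 = 1. Result is 1 → parity error detected.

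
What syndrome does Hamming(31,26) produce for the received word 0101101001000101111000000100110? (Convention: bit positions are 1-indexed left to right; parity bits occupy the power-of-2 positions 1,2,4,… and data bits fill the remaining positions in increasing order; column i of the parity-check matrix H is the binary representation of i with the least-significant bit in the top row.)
Syndrome s = H · r^T (mod 2), r = 0101101001000101111000000100110:
  s[0] = (1010101010101010101010101010101)·(0101101001000101111000000100110) mod 2 = 0+0+0+0+1+0+1+0+0+0+0+0+0+0+0+0+1+0+1+0+0+0+0+0+0+0+0+0+1+0+0 mod 2 = 1
  s[1] = (0110011001100110011001100110011)·(0101101001000101111000000100110) mod 2 = 0+1+0+0+0+0+1+0+0+1+0+0+0+1+0+0+0+1+1+0+0+0+0+0+0+1+0+0+0+1+0 mod 2 = 0
  s[2] = (0001111000011110000111100001111)·(0101101001000101111000000100110) mod 2 = 0+0+0+1+1+0+1+0+0+0+0+0+0+1+0+0+0+0+0+0+0+0+0+0+0+0+0+0+1+1+0 mod 2 = 0
  s[3] = (0000000111111110000000011111111)·(0101101001000101111000000100110) mod 2 = 0+0+0+0+0+0+0+0+0+1+0+0+0+1+0+0+0+0+0+0+0+0+0+0+0+1+0+0+1+1+0 mod 2 = 1
  s[4] = (0000000000000001111111111111111)·(0101101001000101111000000100110) mod 2 = 0+0+0+0+0+0+0+0+0+0+0+0+0+0+0+1+1+1+1+0+0+0+0+0+0+1+0+0+1+1+0 mod 2 = 1
Syndrome = 10011
Non-zero syndrome: error at position 25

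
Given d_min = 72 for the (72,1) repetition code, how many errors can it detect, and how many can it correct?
Detection only: up to d_min − 1 = 71 errors.
Correction: up to ⌊(d_min − 1)/2⌋ = ⌊71/2⌋ = 35 errors.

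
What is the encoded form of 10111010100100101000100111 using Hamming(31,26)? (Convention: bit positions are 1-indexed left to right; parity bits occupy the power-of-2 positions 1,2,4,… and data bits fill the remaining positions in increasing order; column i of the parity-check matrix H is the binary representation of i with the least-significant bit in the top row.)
Codeword c = d · G (mod 2), d = 10111010100100101000100111:
  c[0] = d·G[:,0] = (10111010100100101000100111)·(11011010101101010101010101) mod 2 = 1+0+0+1+1+0+1+0+1+0+0+1+0+0+0+0+0+0+0+0+0+0+0+1+0+1 mod 2 = 0
  c[1] = d·G[:,1] = (10111010100100101000100111)·(10110110011011001100110011) mod 2 = 1+0+1+1+0+0+1+0+0+0+0+0+0+0+0+0+1+0+0+0+1+0+0+0+1+1 mod 2 = 0
  c[2] = d·G[:,2] = (10111010100100101000100111)·(10000000000000000000000000) mod 2 = 1+0+0+0+0+0+0+0+0+0+0+0+0+0+0+0+0+0+0+0+0+0+0+0+0+0 mod 2 = 1
  c[3] = d·G[:,3] = (10111010100100101000100111)·(01110001111000111100001111) mod 2 = 0+0+1+1+0+0+0+0+1+0+0+0+0+0+1+0+1+0+0+0+0+0+0+1+1+1 mod 2 = 0
  c[4] = d·G[:,4] = (10111010100100101000100111)·(01000000000000000000000000) mod 2 = 0+0+0+0+0+0+0+0+0+0+0+0+0+0+0+0+0+0+0+0+0+0+0+0+0+0 mod 2 = 0
  c[5] = d·G[:,5] = (10111010100100101000100111)·(00100000000000000000000000) mod 2 = 0+0+1+0+0+0+0+0+0+0+0+0+0+0+0+0+0+0+0+0+0+0+0+0+0+0 mod 2 = 1
  c[6] = d·G[:,6] = (10111010100100101000100111)·(00010000000000000000000000) mod 2 = 0+0+0+1+0+0+0+0+0+0+0+0+0+0+0+0+0+0+0+0+0+0+0+0+0+0 mod 2 = 1
  c[7] = d·G[:,7] = (10111010100100101000100111)·(00001111111000000011111111) mod 2 = 0+0+0+0+1+0+1+0+1+0+0+0+0+0+0+0+0+0+0+0+1+0+0+1+1+1 mod 2 = 1
  c[8] = d·G[:,8] = (10111010100100101000100111)·(00001000000000000000000000) mod 2 = 0+0+0+0+1+0+0+0+0+0+0+0+0+0+0+0+0+0+0+0+0+0+0+0+0+0 mod 2 = 1
  c[9] = d·G[:,9] = (10111010100100101000100111)·(00000100000000000000000000) mod 2 = 0+0+0+0+0+0+0+0+0+0+0+0+0+0+0+0+0+0+0+0+0+0+0+0+0+0 mod 2 = 0
  c[10] = d·G[:,10] = (10111010100100101000100111)·(00000010000000000000000000) mod 2 = 0+0+0+0+0+0+1+0+0+0+0+0+0+0+0+0+0+0+0+0+0+0+0+0+0+0 mod 2 = 1
  c[11] = d·G[:,11] = (10111010100100101000100111)·(00000001000000000000000000) mod 2 = 0+0+0+0+0+0+0+0+0+0+0+0+0+0+0+0+0+0+0+0+0+0+0+0+0+0 mod 2 = 0
  c[12] = d·G[:,12] = (10111010100100101000100111)·(00000000100000000000000000) mod 2 = 0+0+0+0+0+0+0+0+1+0+0+0+0+0+0+0+0+0+0+0+0+0+0+0+0+0 mod 2 = 1
  c[13] = d·G[:,13] = (10111010100100101000100111)·(00000000010000000000000000) mod 2 = 0+0+0+0+0+0+0+0+0+0+0+0+0+0+0+0+0+0+0+0+0+0+0+0+0+0 mod 2 = 0
  c[14] = d·G[:,14] = (10111010100100101000100111)·(00000000001000000000000000) mod 2 = 0+0+0+0+0+0+0+0+0+0+0+0+0+0+0+0+0+0+0+0+0+0+0+0+0+0 mod 2 = 0
  c[15] = d·G[:,15] = (10111010100100101000100111)·(00000000000111111111111111) mod 2 = 0+0+0+0+0+0+0+0+0+0+0+1+0+0+1+0+1+0+0+0+1+0+0+1+1+1 mod 2 = 1
  c[16] = d·G[:,16] = (10111010100100101000100111)·(00000000000100000000000000) mod 2 = 0+0+0+0+0+0+0+0+0+0+0+1+0+0+0+0+0+0+0+0+0+0+0+0+0+0 mod 2 = 1
  c[17] = d·G[:,17] = (10111010100100101000100111)·(00000000000010000000000000) mod 2 = 0+0+0+0+0+0+0+0+0+0+0+0+0+0+0+0+0+0+0+0+0+0+0+0+0+0 mod 2 = 0
  c[18] = d·G[:,18] = (10111010100100101000100111)·(00000000000001000000000000) mod 2 = 0+0+0+0+0+0+0+0+0+0+0+0+0+0+0+0+0+0+0+0+0+0+0+0+0+0 mod 2 = 0
  c[19] = d·G[:,19] = (10111010100100101000100111)·(00000000000000100000000000) mod 2 = 0+0+0+0+0+0+0+0+0+0+0+0+0+0+1+0+0+0+0+0+0+0+0+0+0+0 mod 2 = 1
  c[20] = d·G[:,20] = (10111010100100101000100111)·(00000000000000010000000000) mod 2 = 0+0+0+0+0+0+0+0+0+0+0+0+0+0+0+0+0+0+0+0+0+0+0+0+0+0 mod 2 = 0
  c[21] = d·G[:,21] = (10111010100100101000100111)·(00000000000000001000000000) mod 2 = 0+0+0+0+0+0+0+0+0+0+0+0+0+0+0+0+1+0+0+0+0+0+0+0+0+0 mod 2 = 1
  c[22] = d·G[:,22] = (10111010100100101000100111)·(00000000000000000100000000) mod 2 = 0+0+0+0+0+0+0+0+0+0+0+0+0+0+0+0+0+0+0+0+0+0+0+0+0+0 mod 2 = 0
  c[23] = d·G[:,23] = (10111010100100101000100111)·(00000000000000000010000000) mod 2 = 0+0+0+0+0+0+0+0+0+0+0+0+0+0+0+0+0+0+0+0+0+0+0+0+0+0 mod 2 = 0
  c[24] = d·G[:,24] = (10111010100100101000100111)·(00000000000000000001000000) mod 2 = 0+0+0+0+0+0+0+0+0+0+0+0+0+0+0+0+0+0+0+0+0+0+0+0+0+0 mod 2 = 0
  c[25] = d·G[:,25] = (10111010100100101000100111)·(00000000000000000000100000) mod 2 = 0+0+0+0+0+0+0+0+0+0+0+0+0+0+0+0+0+0+0+0+1+0+0+0+0+0 mod 2 = 1
  c[26] = d·G[:,26] = (10111010100100101000100111)·(00000000000000000000010000) mod 2 = 0+0+0+0+0+0+0+0+0+0+0+0+0+0+0+0+0+0+0+0+0+0+0+0+0+0 mod 2 = 0
  c[27] = d·G[:,27] = (10111010100100101000100111)·(00000000000000000000001000) mod 2 = 0+0+0+0+0+0+0+0+0+0+0+0+0+0+0+0+0+0+0+0+0+0+0+0+0+0 mod 2 = 0
  c[28] = d·G[:,28] = (10111010100100101000100111)·(00000000000000000000000100) mod 2 = 0+0+0+0+0+0+0+0+0+0+0+0+0+0+0+0+0+0+0+0+0+0+0+1+0+0 mod 2 = 1
  c[29] = d·G[:,29] = (10111010100100101000100111)·(00000000000000000000000010) mod 2 = 0+0+0+0+0+0+0+0+0+0+0+0+0+0+0+0+0+0+0+0+0+0+0+0+1+0 mod 2 = 1
  c[30] = d·G[:,30] = (10111010100100101000100111)·(00000000000000000000000001) mod 2 = 0+0+0+0+0+0+0+0+0+0+0+0+0+0+0+0+0+0+0+0+0+0+0+0+0+1 mod 2 = 1
Codeword = 0010011110101001100101000100111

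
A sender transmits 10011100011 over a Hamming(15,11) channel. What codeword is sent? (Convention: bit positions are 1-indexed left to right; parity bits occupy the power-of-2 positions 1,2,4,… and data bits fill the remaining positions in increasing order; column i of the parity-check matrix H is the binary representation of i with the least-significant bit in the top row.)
Codeword c = d · G (mod 2), d = 10011100011:
  c[0] = d·G[:,0] = (10011100011)·(11011010101) mod 2 = 1+0+0+1+1+0+0+0+0+0+1 mod 2 = 0
  c[1] = d·G[:,1] = (10011100011)·(10110110011) mod 2 = 1+0+0+1+0+1+0+0+0+1+1 mod 2 = 1
  c[2] = d·G[:,2] = (10011100011)·(10000000000) mod 2 = 1+0+0+0+0+0+0+0+0+0+0 mod 2 = 1
  c[3] = d·G[:,3] = (10011100011)·(01110001111) mod 2 = 0+0+0+1+0+0+0+0+0+1+1 mod 2 = 1
  c[4] = d·G[:,4] = (10011100011)·(01000000000) mod 2 = 0+0+0+0+0+0+0+0+0+0+0 mod 2 = 0
  c[5] = d·G[:,5] = (10011100011)·(00100000000) mod 2 = 0+0+0+0+0+0+0+0+0+0+0 mod 2 = 0
  c[6] = d·G[:,6] = (10011100011)·(00010000000) mod 2 = 0+0+0+1+0+0+0+0+0+0+0 mod 2 = 1
  c[7] = d·G[:,7] = (10011100011)·(00001111111) mod 2 = 0+0+0+0+1+1+0+0+0+1+1 mod 2 = 0
  c[8] = d·G[:,8] = (10011100011)·(00001000000) mod 2 = 0+0+0+0+1+0+0+0+0+0+0 mod 2 = 1
  c[9] = d·G[:,9] = (10011100011)·(00000100000) mod 2 = 0+0+0+0+0+1+0+0+0+0+0 mod 2 = 1
  c[10] = d·G[:,10] = (10011100011)·(00000010000) mod 2 = 0+0+0+0+0+0+0+0+0+0+0 mod 2 = 0
  c[11] = d·G[:,11] = (10011100011)·(00000001000) mod 2 = 0+0+0+0+0+0+0+0+0+0+0 mod 2 = 0
  c[12] = d·G[:,12] = (10011100011)·(00000000100) mod 2 = 0+0+0+0+0+0+0+0+0+0+0 mod 2 = 0
  c[13] = d·G[:,13] = (10011100011)·(00000000010) mod 2 = 0+0+0+0+0+0+0+0+0+1+0 mod 2 = 1
  c[14] = d·G[:,14] = (10011100011)·(00000000001) mod 2 = 0+0+0+0+0+0+0+0+0+0+1 mod 2 = 1
Codeword = 011100101100011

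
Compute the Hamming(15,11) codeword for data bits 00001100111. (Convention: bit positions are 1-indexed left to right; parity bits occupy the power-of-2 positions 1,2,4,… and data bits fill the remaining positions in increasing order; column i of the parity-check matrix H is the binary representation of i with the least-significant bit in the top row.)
Codeword c = d · G (mod 2), d = 00001100111:
  c[0] = d·G[:,0] = (00001100111)·(11011010101) mod 2 = 0+0+0+0+1+0+0+0+1+0+1 mod 2 = 1
  c[1] = d·G[:,1] = (00001100111)·(10110110011) mod 2 = 0+0+0+0+0+1+0+0+0+1+1 mod 2 = 1
  c[2] = d·G[:,2] = (00001100111)·(10000000000) mod 2 = 0+0+0+0+0+0+0+0+0+0+0 mod 2 = 0
  c[3] = d·G[:,3] = (00001100111)·(01110001111) mod 2 = 0+0+0+0+0+0+0+0+1+1+1 mod 2 = 1
  c[4] = d·G[:,4] = (00001100111)·(01000000000) mod 2 = 0+0+0+0+0+0+0+0+0+0+0 mod 2 = 0
  c[5] = d·G[:,5] = (00001100111)·(00100000000) mod 2 = 0+0+0+0+0+0+0+0+0+0+0 mod 2 = 0
  c[6] = d·G[:,6] = (00001100111)·(00010000000) mod 2 = 0+0+0+0+0+0+0+0+0+0+0 mod 2 = 0
  c[7] = d·G[:,7] = (00001100111)·(00001111111) mod 2 = 0+0+0+0+1+1+0+0+1+1+1 mod 2 = 1
  c[8] = d·G[:,8] = (00001100111)·(00001000000) mod 2 = 0+0+0+0+1+0+0+0+0+0+0 mod 2 = 1
  c[9] = d·G[:,9] = (00001100111)·(00000100000) mod 2 = 0+0+0+0+0+1+0+0+0+0+0 mod 2 = 1
  c[10] = d·G[:,10] = (00001100111)·(00000010000) mod 2 = 0+0+0+0+0+0+0+0+0+0+0 mod 2 = 0
  c[11] = d·G[:,11] = (00001100111)·(00000001000) mod 2 = 0+0+0+0+0+0+0+0+0+0+0 mod 2 = 0
  c[12] = d·G[:,12] = (00001100111)·(00000000100) mod 2 = 0+0+0+0+0+0+0+0+1+0+0 mod 2 = 1
  c[13] = d·G[:,13] = (00001100111)·(00000000010) mod 2 = 0+0+0+0+0+0+0+0+0+1+0 mod 2 = 1
  c[14] = d·G[:,14] = (00001100111)·(00000000001) mod 2 = 0+0+0+0+0+0+0+0+0+0+1 mod 2 = 1
Codeword = 110100011100111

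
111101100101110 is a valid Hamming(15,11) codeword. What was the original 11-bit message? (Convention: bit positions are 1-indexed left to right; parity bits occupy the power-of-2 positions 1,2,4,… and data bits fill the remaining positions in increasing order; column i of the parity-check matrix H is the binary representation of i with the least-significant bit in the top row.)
Parity bits occupy power-of-2 positions; data bits are at positions {3,5,6,7,9,10,11,12,13,14,15} (1-indexed).
Extract: c[3]=1 c[5]=0 c[6]=1 c[7]=1 c[9]=0 c[10]=1 c[11]=0 c[12]=1 c[13]=1 c[14]=1 c[15]=0
Data = 10110101110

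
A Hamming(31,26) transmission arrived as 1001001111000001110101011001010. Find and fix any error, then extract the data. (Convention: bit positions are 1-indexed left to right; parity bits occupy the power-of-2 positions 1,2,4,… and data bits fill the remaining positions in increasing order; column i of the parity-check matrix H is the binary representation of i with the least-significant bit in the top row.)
Syndrome s = H · r^T (mod 2), r = 1001001111000001110101011001010:
  s[0] = (1010101010101010101010101010101)·(1001001111000001110101011001010) mod 2 = 1+0+0+0+0+0+1+0+1+0+0+0+0+0+0+0+1+0+0+0+0+0+0+0+1+0+0+0+0+0+0 mod 2 = 1
  s[1] = (0110011001100110011001100110011)·(1001001111000001110101011001010) mod 2 = 0+0+0+0+0+0+1+0+0+1+0+0+0+0+0+0+0+1+0+0+0+1+0+0+0+0+0+0+0+1+0 mod 2 = 1
  s[2] = (0001111000011110000111100001111)·(1001001111000001110101011001010) mod 2 = 0+0+0+1+0+0+1+0+0+0+0+0+0+0+0+0+0+0+0+1+0+1+0+0+0+0+0+1+0+1+0 mod 2 = 0
  s[3] = (0000000111111110000000011111111)·(1001001111000001110101011001010) mod 2 = 0+0+0+0+0+0+0+1+1+1+0+0+0+0+0+0+0+0+0+0+0+0+0+1+1+0+0+1+0+1+0 mod 2 = 1
  s[4] = (0000000000000001111111111111111)·(1001001111000001110101011001010) mod 2 = 0+0+0+0+0+0+0+0+0+0+0+0+0+0+0+1+1+1+0+1+0+1+0+1+1+0+0+1+0+1+0 mod 2 = 1
Syndrome = 11011
Column 27 of H equals this syndrome → error at bit 27 (1-indexed).
Flip bit 27: 1001001111000001110101011001010 → 1001001111000001110101011011010
Extract data bits at positions {3,5,6,7,9,10,11,12,13,14,15,17,18,19,20,21,22,23,24,25,26,27,28,29,30,31}: 00011100000110101011011010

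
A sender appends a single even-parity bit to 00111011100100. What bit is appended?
Sum of data bits: 0+0+1+1+1+0+1+1+1+0+0+1+0+0 = 7.
7 mod 2 = 1, so parity bit = 1.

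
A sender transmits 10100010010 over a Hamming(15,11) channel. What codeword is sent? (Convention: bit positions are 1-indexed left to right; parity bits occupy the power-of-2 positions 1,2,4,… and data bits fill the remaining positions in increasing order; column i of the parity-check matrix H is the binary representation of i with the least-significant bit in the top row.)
Codeword c = d · G (mod 2), d = 10100010010:
  c[0] = d·G[:,0] = (10100010010)·(11011010101) mod 2 = 1+0+0+0+0+0+1+0+0+0+0 mod 2 = 0
  c[1] = d·G[:,1] = (10100010010)·(10110110011) mod 2 = 1+0+1+0+0+0+1+0+0+1+0 mod 2 = 0
  c[2] = d·G[:,2] = (10100010010)·(10000000000) mod 2 = 1+0+0+0+0+0+0+0+0+0+0 mod 2 = 1
  c[3] = d·G[:,3] = (10100010010)·(01110001111) mod 2 = 0+0+1+0+0+0+0+0+0+1+0 mod 2 = 0
  c[4] = d·G[:,4] = (10100010010)·(01000000000) mod 2 = 0+0+0+0+0+0+0+0+0+0+0 mod 2 = 0
  c[5] = d·G[:,5] = (10100010010)·(00100000000) mod 2 = 0+0+1+0+0+0+0+0+0+0+0 mod 2 = 1
  c[6] = d·G[:,6] = (10100010010)·(00010000000) mod 2 = 0+0+0+0+0+0+0+0+0+0+0 mod 2 = 0
  c[7] = d·G[:,7] = (10100010010)·(00001111111) mod 2 = 0+0+0+0+0+0+1+0+0+1+0 mod 2 = 0
  c[8] = d·G[:,8] = (10100010010)·(00001000000) mod 2 = 0+0+0+0+0+0+0+0+0+0+0 mod 2 = 0
  c[9] = d·G[:,9] = (10100010010)·(00000100000) mod 2 = 0+0+0+0+0+0+0+0+0+0+0 mod 2 = 0
  c[10] = d·G[:,10] = (10100010010)·(00000010000) mod 2 = 0+0+0+0+0+0+1+0+0+0+0 mod 2 = 1
  c[11] = d·G[:,11] = (10100010010)·(00000001000) mod 2 = 0+0+0+0+0+0+0+0+0+0+0 mod 2 = 0
  c[12] = d·G[:,12] = (10100010010)·(00000000100) mod 2 = 0+0+0+0+0+0+0+0+0+0+0 mod 2 = 0
  c[13] = d·G[:,13] = (10100010010)·(00000000010) mod 2 = 0+0+0+0+0+0+0+0+0+1+0 mod 2 = 1
  c[14] = d·G[:,14] = (10100010010)·(00000000001) mod 2 = 0+0+0+0+0+0+0+0+0+0+0 mod 2 = 0
Codeword = 001001000010010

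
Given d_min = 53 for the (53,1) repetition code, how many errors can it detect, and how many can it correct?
Detection only: up to d_min − 1 = 52 errors.
Correction: up to ⌊(d_min − 1)/2⌋ = ⌊52/2⌋ = 26 errors.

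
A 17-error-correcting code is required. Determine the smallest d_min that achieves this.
Correcting t errors requires d_min ≥ 2t + 1 = 2·17 + 1 = 35.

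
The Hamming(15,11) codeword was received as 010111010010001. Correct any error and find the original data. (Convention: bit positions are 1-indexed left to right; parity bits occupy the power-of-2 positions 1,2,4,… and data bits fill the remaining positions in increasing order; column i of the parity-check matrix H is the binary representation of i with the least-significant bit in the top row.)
Syndrome s = H · r^T (mod 2), r = 010111010010001:
  s[0] = (101010101010101)·(010111010010001) mod 2 = 0+0+0+0+1+0+0+0+0+0+1+0+0+0+1 mod 2 = 1
  s[1] = (011001100110011)·(010111010010001) mod 2 = 0+1+0+0+0+1+0+0+0+0+1+0+0+0+1 mod 2 = 0
  s[2] = (000111100001111)·(010111010010001) mod 2 = 0+0+0+1+1+1+0+0+0+0+0+0+0+0+1 mod 2 = 0
  s[3] = (000000011111111)·(010111010010001) mod 2 = 0+0+0+0+0+0+0+1+0+0+1+0+0+0+1 mod 2 = 1
Syndrome = 1001
Column 9 of H equals this syndrome → error at bit 9 (1-indexed).
Flip bit 9: 010111010010001 → 010111011010001
Extract data bits at positions {3,5,6,7,9,10,11,12,13,14,15}: 01101010001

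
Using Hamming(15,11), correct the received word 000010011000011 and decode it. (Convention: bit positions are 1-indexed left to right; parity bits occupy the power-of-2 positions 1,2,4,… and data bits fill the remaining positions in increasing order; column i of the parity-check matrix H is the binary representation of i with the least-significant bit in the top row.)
Syndrome s = H · r^T (mod 2), r = 000010011000011:
  s[0] = (101010101010101)·(000010011000011) mod 2 = 0+0+0+0+1+0+0+0+1+0+0+0+0+0+1 mod 2 = 1
  s[1] = (011001100110011)·(000010011000011) mod 2 = 0+0+0+0+0+0+0+0+0+0+0+0+0+1+1 mod 2 = 0
  s[2] = (000111100001111)·(000010011000011) mod 2 = 0+0+0+0+1+0+0+0+0+0+0+0+0+1+1 mod 2 = 1
  s[3] = (000000011111111)·(000010011000011) mod 2 = 0+0+0+0+0+0+0+1+1+0+0+0+0+1+1 mod 2 = 0
Syndrome = 1010
Column 5 of H equals this syndrome → error at bit 5 (1-indexed).
Flip bit 5: 000010011000011 → 000000011000011
Extract data bits at positions {3,5,6,7,9,10,11,12,13,14,15}: 00001000011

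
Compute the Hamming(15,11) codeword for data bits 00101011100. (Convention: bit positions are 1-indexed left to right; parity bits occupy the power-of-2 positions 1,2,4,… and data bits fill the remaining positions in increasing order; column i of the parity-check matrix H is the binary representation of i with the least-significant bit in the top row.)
Codeword c = d · G (mod 2), d = 00101011100:
  c[0] = d·G[:,0] = (00101011100)·(11011010101) mod 2 = 0+0+0+0+1+0+1+0+1+0+0 mod 2 = 1
  c[1] = d·G[:,1] = (00101011100)·(10110110011) mod 2 = 0+0+1+0+0+0+1+0+0+0+0 mod 2 = 0
  c[2] = d·G[:,2] = (00101011100)·(10000000000) mod 2 = 0+0+0+0+0+0+0+0+0+0+0 mod 2 = 0
  c[3] = d·G[:,3] = (00101011100)·(01110001111) mod 2 = 0+0+1+0+0+0+0+1+1+0+0 mod 2 = 1
  c[4] = d·G[:,4] = (00101011100)·(01000000000) mod 2 = 0+0+0+0+0+0+0+0+0+0+0 mod 2 = 0
  c[5] = d·G[:,5] = (00101011100)·(00100000000) mod 2 = 0+0+1+0+0+0+0+0+0+0+0 mod 2 = 1
  c[6] = d·G[:,6] = (00101011100)·(00010000000) mod 2 = 0+0+0+0+0+0+0+0+0+0+0 mod 2 = 0
  c[7] = d·G[:,7] = (00101011100)·(00001111111) mod 2 = 0+0+0+0+1+0+1+1+1+0+0 mod 2 = 0
  c[8] = d·G[:,8] = (00101011100)·(00001000000) mod 2 = 0+0+0+0+1+0+0+0+0+0+0 mod 2 = 1
  c[9] = d·G[:,9] = (00101011100)·(00000100000) mod 2 = 0+0+0+0+0+0+0+0+0+0+0 mod 2 = 0
  c[10] = d·G[:,10] = (00101011100)·(00000010000) mod 2 = 0+0+0+0+0+0+1+0+0+0+0 mod 2 = 1
  c[11] = d·G[:,11] = (00101011100)·(00000001000) mod 2 = 0+0+0+0+0+0+0+1+0+0+0 mod 2 = 1
  c[12] = d·G[:,12] = (00101011100)·(00000000100) mod 2 = 0+0+0+0+0+0+0+0+1+0+0 mod 2 = 1
  c[13] = d·G[:,13] = (00101011100)·(00000000010) mod 2 = 0+0+0+0+0+0+0+0+0+0+0 mod 2 = 0
  c[14] = d·G[:,14] = (00101011100)·(00000000001) mod 2 = 0+0+0+0+0+0+0+0+0+0+0 mod 2 = 0
Codeword = 100101001011100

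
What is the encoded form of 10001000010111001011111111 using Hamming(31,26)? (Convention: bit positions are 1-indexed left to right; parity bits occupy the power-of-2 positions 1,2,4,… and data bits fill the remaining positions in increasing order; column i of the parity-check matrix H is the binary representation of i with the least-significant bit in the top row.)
Codeword c = d · G (mod 2), d = 10001000010111001011111111:
  c[0] = d·G[:,0] = (10001000010111001011111111)·(11011010101101010101010101) mod 2 = 1+0+0+0+1+0+0+0+0+0+0+1+0+1+0+0+0+0+0+1+0+1+0+1+0+1 mod 2 = 0
  c[1] = d·G[:,1] = (10001000010111001011111111)·(10110110011011001100110011) mod 2 = 1+0+0+0+0+0+0+0+0+1+0+0+1+1+0+0+1+0+0+0+1+1+0+0+1+1 mod 2 = 1
  c[2] = d·G[:,2] = (10001000010111001011111111)·(10000000000000000000000000) mod 2 = 1+0+0+0+0+0+0+0+0+0+0+0+0+0+0+0+0+0+0+0+0+0+0+0+0+0 mod 2 = 1
  c[3] = d·G[:,3] = (10001000010111001011111111)·(01110001111000111100001111) mod 2 = 0+0+0+0+0+0+0+0+0+1+0+0+0+0+0+0+1+0+0+0+0+0+1+1+1+1 mod 2 = 0
  c[4] = d·G[:,4] = (10001000010111001011111111)·(01000000000000000000000000) mod 2 = 0+0+0+0+0+0+0+0+0+0+0+0+0+0+0+0+0+0+0+0+0+0+0+0+0+0 mod 2 = 0
  c[5] = d·G[:,5] = (10001000010111001011111111)·(00100000000000000000000000) mod 2 = 0+0+0+0+0+0+0+0+0+0+0+0+0+0+0+0+0+0+0+0+0+0+0+0+0+0 mod 2 = 0
  c[6] = d·G[:,6] = (10001000010111001011111111)·(00010000000000000000000000) mod 2 = 0+0+0+0+0+0+0+0+0+0+0+0+0+0+0+0+0+0+0+0+0+0+0+0+0+0 mod 2 = 0
  c[7] = d·G[:,7] = (10001000010111001011111111)·(00001111111000000011111111) mod 2 = 0+0+0+0+1+0+0+0+0+1+0+0+0+0+0+0+0+0+1+1+1+1+1+1+1+1 mod 2 = 0
  c[8] = d·G[:,8] = (10001000010111001011111111)·(00001000000000000000000000) mod 2 = 0+0+0+0+1+0+0+0+0+0+0+0+0+0+0+0+0+0+0+0+0+0+0+0+0+0 mod 2 = 1
  c[9] = d·G[:,9] = (10001000010111001011111111)·(00000100000000000000000000) mod 2 = 0+0+0+0+0+0+0+0+0+0+0+0+0+0+0+0+0+0+0+0+0+0+0+0+0+0 mod 2 = 0
  c[10] = d·G[:,10] = (10001000010111001011111111)·(00000010000000000000000000) mod 2 = 0+0+0+0+0+0+0+0+0+0+0+0+0+0+0+0+0+0+0+0+0+0+0+0+0+0 mod 2 = 0
  c[11] = d·G[:,11] = (10001000010111001011111111)·(00000001000000000000000000) mod 2 = 0+0+0+0+0+0+0+0+0+0+0+0+0+0+0+0+0+0+0+0+0+0+0+0+0+0 mod 2 = 0
  c[12] = d·G[:,12] = (10001000010111001011111111)·(00000000100000000000000000) mod 2 = 0+0+0+0+0+0+0+0+0+0+0+0+0+0+0+0+0+0+0+0+0+0+0+0+0+0 mod 2 = 0
  c[13] = d·G[:,13] = (10001000010111001011111111)·(00000000010000000000000000) mod 2 = 0+0+0+0+0+0+0+0+0+1+0+0+0+0+0+0+0+0+0+0+0+0+0+0+0+0 mod 2 = 1
  c[14] = d·G[:,14] = (10001000010111001011111111)·(00000000001000000000000000) mod 2 = 0+0+0+0+0+0+0+0+0+0+0+0+0+0+0+0+0+0+0+0+0+0+0+0+0+0 mod 2 = 0
  c[15] = d·G[:,15] = (10001000010111001011111111)·(00000000000111111111111111) mod 2 = 0+0+0+0+0+0+0+0+0+0+0+1+1+1+0+0+1+0+1+1+1+1+1+1+1+1 mod 2 = 0
  c[16] = d·G[:,16] = (10001000010111001011111111)·(00000000000100000000000000) mod 2 = 0+0+0+0+0+0+0+0+0+0+0+1+0+0+0+0+0+0+0+0+0+0+0+0+0+0 mod 2 = 1
  c[17] = d·G[:,17] = (10001000010111001011111111)·(00000000000010000000000000) mod 2 = 0+0+0+0+0+0+0+0+0+0+0+0+1+0+0+0+0+0+0+0+0+0+0+0+0+0 mod 2 = 1
  c[18] = d·G[:,18] = (10001000010111001011111111)·(00000000000001000000000000) mod 2 = 0+0+0+0+0+0+0+0+0+0+0+0+0+1+0+0+0+0+0+0+0+0+0+0+0+0 mod 2 = 1
  c[19] = d·G[:,19] = (10001000010111001011111111)·(00000000000000100000000000) mod 2 = 0+0+0+0+0+0+0+0+0+0+0+0+0+0+0+0+0+0+0+0+0+0+0+0+0+0 mod 2 = 0
  c[20] = d·G[:,20] = (10001000010111001011111111)·(00000000000000010000000000) mod 2 = 0+0+0+0+0+0+0+0+0+0+0+0+0+0+0+0+0+0+0+0+0+0+0+0+0+0 mod 2 = 0
  c[21] = d·G[:,21] = (10001000010111001011111111)·(00000000000000001000000000) mod 2 = 0+0+0+0+0+0+0+0+0+0+0+0+0+0+0+0+1+0+0+0+0+0+0+0+0+0 mod 2 = 1
  c[22] = d·G[:,22] = (10001000010111001011111111)·(00000000000000000100000000) mod 2 = 0+0+0+0+0+0+0+0+0+0+0+0+0+0+0+0+0+0+0+0+0+0+0+0+0+0 mod 2 = 0
  c[23] = d·G[:,23] = (10001000010111001011111111)·(00000000000000000010000000) mod 2 = 0+0+0+0+0+0+0+0+0+0+0+0+0+0+0+0+0+0+1+0+0+0+0+0+0+0 mod 2 = 1
  c[24] = d·G[:,24] = (10001000010111001011111111)·(00000000000000000001000000) mod 2 = 0+0+0+0+0+0+0+0+0+0+0+0+0+0+0+0+0+0+0+1+0+0+0+0+0+0 mod 2 = 1
  c[25] = d·G[:,25] = (10001000010111001011111111)·(00000000000000000000100000) mod 2 = 0+0+0+0+0+0+0+0+0+0+0+0+0+0+0+0+0+0+0+0+1+0+0+0+0+0 mod 2 = 1
  c[26] = d·G[:,26] = (10001000010111001011111111)·(00000000000000000000010000) mod 2 = 0+0+0+0+0+0+0+0+0+0+0+0+0+0+0+0+0+0+0+0+0+1+0+0+0+0 mod 2 = 1
  c[27] = d·G[:,27] = (10001000010111001011111111)·(00000000000000000000001000) mod 2 = 0+0+0+0+0+0+0+0+0+0+0+0+0+0+0+0+0+0+0+0+0+0+1+0+0+0 mod 2 = 1
  c[28] = d·G[:,28] = (10001000010111001011111111)·(00000000000000000000000100) mod 2 = 0+0+0+0+0+0+0+0+0+0+0+0+0+0+0+0+0+0+0+0+0+0+0+1+0+0 mod 2 = 1
  c[29] = d·G[:,29] = (10001000010111001011111111)·(00000000000000000000000010) mod 2 = 0+0+0+0+0+0+0+0+0+0+0+0+0+0+0+0+0+0+0+0+0+0+0+0+1+0 mod 2 = 1
  c[30] = d·G[:,30] = (10001000010111001011111111)·(00000000000000000000000001) mod 2 = 0+0+0+0+0+0+0+0+0+0+0+0+0+0+0+0+0+0+0+0+0+0+0+0+0+1 mod 2 = 1
Codeword = 0110000010000100111001011111111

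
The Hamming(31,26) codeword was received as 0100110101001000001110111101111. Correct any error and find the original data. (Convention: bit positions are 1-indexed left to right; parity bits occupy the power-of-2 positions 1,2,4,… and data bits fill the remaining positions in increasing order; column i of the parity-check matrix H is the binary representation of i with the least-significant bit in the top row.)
Syndrome s = H · r^T (mod 2), r = 0100110101001000001110111101111:
  s[0] = (1010101010101010101010101010101)·(0100110101001000001110111101111) mod 2 = 0+0+0+0+1+0+0+0+0+0+0+0+1+0+0+0+0+0+1+0+1+0+1+0+1+0+0+0+1+0+1 mod 2 = 0
  s[1] = (0110011001100110011001100110011)·(0100110101001000001110111101111) mod 2 = 0+1+0+0+0+1+0+0+0+1+0+0+0+0+0+0+0+0+1+0+0+0+1+0+0+1+0+0+0+1+1 mod 2 = 0
  s[2] = (0001111000011110000111100001111)·(0100110101001000001110111101111) mod 2 = 0+0+0+0+1+1+0+0+0+0+0+0+1+0+0+0+0+0+0+1+1+0+1+0+0+0+0+1+1+1+1 mod 2 = 0
  s[3] = (0000000111111110000000011111111)·(0100110101001000001110111101111) mod 2 = 0+0+0+0+0+0+0+1+0+1+0+0+1+0+0+0+0+0+0+0+0+0+0+1+1+1+0+1+1+1+1 mod 2 = 0
  s[4] = (0000000000000001111111111111111)·(0100110101001000001110111101111) mod 2 = 0+0+0+0+0+0+0+0+0+0+0+0+0+0+0+0+0+0+1+1+1+0+1+1+1+1+0+1+1+1+1 mod 2 = 1
Syndrome = 00001
Column 16 of H equals this syndrome → error at bit 16 (1-indexed).
Flip bit 16: 0100110101001000001110111101111 → 0100110101001001001110111101111
Extract data bits at positions {3,5,6,7,9,10,11,12,13,14,15,17,18,19,20,21,22,23,24,25,26,27,28,29,30,31}: 01100100100001110111101111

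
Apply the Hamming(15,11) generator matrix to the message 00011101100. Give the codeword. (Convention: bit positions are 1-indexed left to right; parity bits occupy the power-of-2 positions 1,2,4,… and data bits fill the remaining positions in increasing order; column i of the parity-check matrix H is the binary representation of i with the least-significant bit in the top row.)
Codeword c = d · G (mod 2), d = 00011101100:
  c[0] = d·G[:,0] = (00011101100)·(11011010101) mod 2 = 0+0+0+1+1+0+0+0+1+0+0 mod 2 = 1
  c[1] = d·G[:,1] = (00011101100)·(10110110011) mod 2 = 0+0+0+1+0+1+0+0+0+0+0 mod 2 = 0
  c[2] = d·G[:,2] = (00011101100)·(10000000000) mod 2 = 0+0+0+0+0+0+0+0+0+0+0 mod 2 = 0
  c[3] = d·G[:,3] = (00011101100)·(01110001111) mod 2 = 0+0+0+1+0+0+0+1+1+0+0 mod 2 = 1
  c[4] = d·G[:,4] = (00011101100)·(01000000000) mod 2 = 0+0+0+0+0+0+0+0+0+0+0 mod 2 = 0
  c[5] = d·G[:,5] = (00011101100)·(00100000000) mod 2 = 0+0+0+0+0+0+0+0+0+0+0 mod 2 = 0
  c[6] = d·G[:,6] = (00011101100)·(00010000000) mod 2 = 0+0+0+1+0+0+0+0+0+0+0 mod 2 = 1
  c[7] = d·G[:,7] = (00011101100)·(00001111111) mod 2 = 0+0+0+0+1+1+0+1+1+0+0 mod 2 = 0
  c[8] = d·G[:,8] = (00011101100)·(00001000000) mod 2 = 0+0+0+0+1+0+0+0+0+0+0 mod 2 = 1
  c[9] = d·G[:,9] = (00011101100)·(00000100000) mod 2 = 0+0+0+0+0+1+0+0+0+0+0 mod 2 = 1
  c[10] = d·G[:,10] = (00011101100)·(00000010000) mod 2 = 0+0+0+0+0+0+0+0+0+0+0 mod 2 = 0
  c[11] = d·G[:,11] = (00011101100)·(00000001000) mod 2 = 0+0+0+0+0+0+0+1+0+0+0 mod 2 = 1
  c[12] = d·G[:,12] = (00011101100)·(00000000100) mod 2 = 0+0+0+0+0+0+0+0+1+0+0 mod 2 = 1
  c[13] = d·G[:,13] = (00011101100)·(00000000010) mod 2 = 0+0+0+0+0+0+0+0+0+0+0 mod 2 = 0
  c[14] = d·G[:,14] = (00011101100)·(00000000001) mod 2 = 0+0+0+0+0+0+0+0+0+0+0 mod 2 = 0
Codeword = 100100101101100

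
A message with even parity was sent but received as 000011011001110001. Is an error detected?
Sum of received bits: 0+0+0+0+1+1+0+1+1+0+0+1+1+1+0+0+0+1 = 8; 8 mod 2 = 0. Result is 0 → no error detected.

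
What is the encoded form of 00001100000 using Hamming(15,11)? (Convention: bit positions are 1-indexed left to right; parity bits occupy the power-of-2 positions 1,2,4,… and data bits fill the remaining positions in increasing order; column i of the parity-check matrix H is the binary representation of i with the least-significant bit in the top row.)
Codeword c = d · G (mod 2), d = 00001100000:
  c[0] = d·G[:,0] = (00001100000)·(11011010101) mod 2 = 0+0+0+0+1+0+0+0+0+0+0 mod 2 = 1
  c[1] = d·G[:,1] = (00001100000)·(10110110011) mod 2 = 0+0+0+0+0+1+0+0+0+0+0 mod 2 = 1
  c[2] = d·G[:,2] = (00001100000)·(10000000000) mod 2 = 0+0+0+0+0+0+0+0+0+0+0 mod 2 = 0
  c[3] = d·G[:,3] = (00001100000)·(01110001111) mod 2 = 0+0+0+0+0+0+0+0+0+0+0 mod 2 = 0
  c[4] = d·G[:,4] = (00001100000)·(01000000000) mod 2 = 0+0+0+0+0+0+0+0+0+0+0 mod 2 = 0
  c[5] = d·G[:,5] = (00001100000)·(00100000000) mod 2 = 0+0+0+0+0+0+0+0+0+0+0 mod 2 = 0
  c[6] = d·G[:,6] = (00001100000)·(00010000000) mod 2 = 0+0+0+0+0+0+0+0+0+0+0 mod 2 = 0
  c[7] = d·G[:,7] = (00001100000)·(00001111111) mod 2 = 0+0+0+0+1+1+0+0+0+0+0 mod 2 = 0
  c[8] = d·G[:,8] = (00001100000)·(00001000000) mod 2 = 0+0+0+0+1+0+0+0+0+0+0 mod 2 = 1
  c[9] = d·G[:,9] = (00001100000)·(00000100000) mod 2 = 0+0+0+0+0+1+0+0+0+0+0 mod 2 = 1
  c[10] = d·G[:,10] = (00001100000)·(00000010000) mod 2 = 0+0+0+0+0+0+0+0+0+0+0 mod 2 = 0
  c[11] = d·G[:,11] = (00001100000)·(00000001000) mod 2 = 0+0+0+0+0+0+0+0+0+0+0 mod 2 = 0
  c[12] = d·G[:,12] = (00001100000)·(00000000100) mod 2 = 0+0+0+0+0+0+0+0+0+0+0 mod 2 = 0
  c[13] = d·G[:,13] = (00001100000)·(00000000010) mod 2 = 0+0+0+0+0+0+0+0+0+0+0 mod 2 = 0
  c[14] = d·G[:,14] = (00001100000)·(00000000001) mod 2 = 0+0+0+0+0+0+0+0+0+0+0 mod 2 = 0
Codeword = 110000001100000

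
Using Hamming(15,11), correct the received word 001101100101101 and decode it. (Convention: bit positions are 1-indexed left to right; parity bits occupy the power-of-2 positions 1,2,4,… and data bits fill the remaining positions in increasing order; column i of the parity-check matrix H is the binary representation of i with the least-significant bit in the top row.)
Syndrome s = H · r^T (mod 2), r = 001101100101101:
  s[0] = (101010101010101)·(001101100101101) mod 2 = 0+0+1+0+0+0+1+0+0+0+0+0+1+0+1 mod 2 = 0
  s[1] = (011001100110011)·(001101100101101) mod 2 = 0+0+1+0+0+1+1+0+0+1+0+0+0+0+1 mod 2 = 1
  s[2] = (000111100001111)·(001101100101101) mod 2 = 0+0+0+1+0+1+1+0+0+0+0+1+1+0+1 mod 2 = 0
  s[3] = (000000011111111)·(001101100101101) mod 2 = 0+0+0+0+0+0+0+0+0+1+0+1+1+0+1 mod 2 = 0
Syndrome = 0100
Column 2 of H equals this syndrome → error at bit 2 (1-indexed).
Flip bit 2: 001101100101101 → 011101100101101
Extract data bits at positions {3,5,6,7,9,10,11,12,13,14,15}: 10110101101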